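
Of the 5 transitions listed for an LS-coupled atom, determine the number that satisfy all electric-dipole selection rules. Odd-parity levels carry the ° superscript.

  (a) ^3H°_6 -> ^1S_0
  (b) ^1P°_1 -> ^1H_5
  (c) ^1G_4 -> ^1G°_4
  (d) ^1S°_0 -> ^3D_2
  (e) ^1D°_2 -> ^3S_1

1

(a) forbidden (ΔS, ΔL, ΔJ fail)
(b) forbidden (ΔL, ΔJ fail)
(c) allowed
(d) forbidden (ΔS, ΔL, ΔJ fail)
(e) forbidden (ΔS, ΔL fail)
Total allowed: 1 of 5.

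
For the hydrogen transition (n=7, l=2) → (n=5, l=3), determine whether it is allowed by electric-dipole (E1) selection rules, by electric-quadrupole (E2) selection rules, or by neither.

E1

Δl = 3 − 2 = +1; l_i + l_f = 5.
E1 (Δl = ±1): satisfied.
E2 (Δl = 0,±2, l_i+l_f ≥ 2): not satisfied.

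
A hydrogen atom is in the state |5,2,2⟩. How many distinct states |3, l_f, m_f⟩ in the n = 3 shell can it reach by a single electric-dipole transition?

1

E1 requires Δl = ±1, so l_f ∈ {1, 3}; with 0 ≤ l_f ≤ n_f−1 = 2, the allowed l_f values are {1}.
For l_f = 1: m_f ∈ {m_i−1, m_i, m_i+1} ∩ [−1, 1] = {1} → 1 state.
Total: 1.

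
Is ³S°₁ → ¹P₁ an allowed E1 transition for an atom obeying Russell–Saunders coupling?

forbidden

Parity must change: odd → even — ✓.
ΔS = 0: S: 1 → 0 — ✗.
ΔL = 0, ±1 (not L=0↔0): L: 0 → 1, ΔL = +1 — ✓.
ΔJ = 0, ±1 (not J=0↔0): J: 1 → 1, ΔJ = +0 — ✓.
Rule(s) violated: ΔS.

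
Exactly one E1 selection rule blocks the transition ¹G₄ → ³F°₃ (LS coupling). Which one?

the ΔS = 0 rule

Initial level: S=0, L=4, J=4, parity even. Final level: S=1, L=3, J=3, parity odd.
Parity must change: even → odd — passes.
ΔS = 0: S: 0 → 1 — fails.
ΔL = 0, ±1 (not L=0↔0): L: 4 → 3, ΔL = -1 — passes.
ΔJ = 0, ±1 (not J=0↔0): J: 4 → 3, ΔJ = -1 — passes.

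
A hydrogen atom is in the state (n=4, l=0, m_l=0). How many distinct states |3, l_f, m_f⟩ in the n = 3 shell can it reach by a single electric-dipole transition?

E1 requires Δl = ±1, so l_f ∈ {-1, 1}; with 0 ≤ l_f ≤ n_f−1 = 2, the allowed l_f values are {1}.
For l_f = 1: m_f ∈ {m_i−1, m_i, m_i+1} ∩ [−1, 1] = {-1, 0, 1} → 3 states.
Total: 3.

3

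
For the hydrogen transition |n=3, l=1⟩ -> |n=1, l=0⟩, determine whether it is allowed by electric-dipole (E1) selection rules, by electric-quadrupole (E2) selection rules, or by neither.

Δl = 0 − 1 = -1; l_i + l_f = 1.
E1 (Δl = ±1): satisfied.
E2 (Δl = 0,±2, l_i+l_f ≥ 2): not satisfied.

E1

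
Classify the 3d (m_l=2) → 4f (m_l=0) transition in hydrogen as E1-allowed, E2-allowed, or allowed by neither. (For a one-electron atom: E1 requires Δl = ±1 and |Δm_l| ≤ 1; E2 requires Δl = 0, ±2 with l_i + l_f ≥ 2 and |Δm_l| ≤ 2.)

Δl = 3 − 2 = +1; l_i + l_f = 5.
Δm_l = -2.
E1 (Δl = ±1, |Δm_l| ≤ 1): not satisfied.
E2 (Δl = 0,±2, l_i+l_f ≥ 2, |Δm_l| ≤ 2): not satisfied.

neither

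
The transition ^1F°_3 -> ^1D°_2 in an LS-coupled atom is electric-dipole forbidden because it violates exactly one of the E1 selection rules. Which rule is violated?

parity

Initial level: S=0, L=3, J=3, parity odd. Final level: S=0, L=2, J=2, parity odd.
Parity must change: odd → odd — fails.
ΔS = 0: S: 0 → 0 — ok.
ΔL = 0, ±1 (not L=0↔0): L: 3 → 2, ΔL = -1 — ok.
ΔJ = 0, ±1 (not J=0↔0): J: 3 → 2, ΔJ = -1 — ok.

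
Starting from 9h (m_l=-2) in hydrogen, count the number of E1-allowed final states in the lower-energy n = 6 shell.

3

E1 requires Δl = ±1, so l_f ∈ {4, 6}; with 0 ≤ l_f ≤ n_f−1 = 5, the allowed l_f values are {4}.
For l_f = 4: m_f ∈ {m_i−1, m_i, m_i+1} ∩ [−4, 4] = {-3, -2, -1} → 3 states.
Total: 3.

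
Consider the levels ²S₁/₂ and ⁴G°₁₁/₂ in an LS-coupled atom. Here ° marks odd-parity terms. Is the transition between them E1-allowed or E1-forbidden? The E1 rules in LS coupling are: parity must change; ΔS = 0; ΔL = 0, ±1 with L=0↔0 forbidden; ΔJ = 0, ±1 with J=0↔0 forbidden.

forbidden

Reading off the term symbols: S 1/2→3/2, L 0→4, J 1/2→11/2, parity even→odd.
Parity must change: even → odd — passes.
ΔS = 0: S: 1/2 → 3/2 — fails.
ΔL = 0, ±1 (not L=0↔0): L: 0 → 4, ΔL = +4 — fails.
ΔJ = 0, ±1 (not J=0↔0): J: 1/2 → 11/2, ΔJ = +5 — fails.
Rule(s) violated: ΔS, ΔL, ΔJ.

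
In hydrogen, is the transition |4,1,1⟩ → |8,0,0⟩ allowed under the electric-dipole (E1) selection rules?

l: 1 → 0 (Δl = -1). Δl = ±1 ok.
Δm_l = 0 − (1) = -1. E1 requires Δm_l = 0, ±1: ok.
All E1 selection rules are satisfied.

allowed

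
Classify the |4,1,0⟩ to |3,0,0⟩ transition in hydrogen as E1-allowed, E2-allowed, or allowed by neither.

E1

Δl = 0 − 1 = -1; l_i + l_f = 1.
Δm_l = +0.
E1 (Δl = ±1, |Δm_l| ≤ 1): satisfied.
E2 (Δl = 0,±2, l_i+l_f ≥ 2, |Δm_l| ≤ 2): not satisfied.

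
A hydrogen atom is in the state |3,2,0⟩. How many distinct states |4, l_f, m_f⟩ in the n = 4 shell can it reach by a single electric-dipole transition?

E1 requires Δl = ±1, so l_f ∈ {1, 3}; with 0 ≤ l_f ≤ n_f−1 = 3, the allowed l_f values are {1, 3}.
For l_f = 1: m_f ∈ {m_i−1, m_i, m_i+1} ∩ [−1, 1] = {-1, 0, 1} → 3 states.
For l_f = 3: m_f ∈ {m_i−1, m_i, m_i+1} ∩ [−3, 3] = {-1, 0, 1} → 3 states.
Total: 6.

6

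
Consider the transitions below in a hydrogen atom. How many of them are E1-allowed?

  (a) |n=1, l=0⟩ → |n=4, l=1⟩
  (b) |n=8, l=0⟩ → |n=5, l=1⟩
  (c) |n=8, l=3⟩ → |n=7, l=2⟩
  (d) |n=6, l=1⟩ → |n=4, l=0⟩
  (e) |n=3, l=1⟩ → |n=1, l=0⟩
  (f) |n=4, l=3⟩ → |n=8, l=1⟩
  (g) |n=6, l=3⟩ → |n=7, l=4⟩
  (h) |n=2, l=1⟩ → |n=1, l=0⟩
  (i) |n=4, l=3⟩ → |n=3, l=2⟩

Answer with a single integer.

8

(a) allowed
(b) allowed
(c) allowed
(d) allowed
(e) allowed
(f) forbidden — Δl = -2 (E1 requires Δl = ±1)
(g) allowed
(h) allowed
(i) allowed
Total allowed: 8 of 9.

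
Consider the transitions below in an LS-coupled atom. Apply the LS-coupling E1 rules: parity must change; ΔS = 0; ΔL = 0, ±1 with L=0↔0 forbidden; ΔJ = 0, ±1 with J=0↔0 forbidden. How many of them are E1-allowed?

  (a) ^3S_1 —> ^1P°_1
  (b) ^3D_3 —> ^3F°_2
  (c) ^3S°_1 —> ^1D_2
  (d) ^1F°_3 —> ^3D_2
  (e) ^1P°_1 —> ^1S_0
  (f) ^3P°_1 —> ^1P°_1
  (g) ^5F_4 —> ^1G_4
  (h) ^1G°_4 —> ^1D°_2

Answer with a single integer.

2

(a) forbidden (ΔS fails)
(b) allowed
(c) forbidden (ΔS, ΔL fail)
(d) forbidden (ΔS fails)
(e) allowed
(f) forbidden (parity, ΔS fail)
(g) forbidden (parity, ΔS fail)
(h) forbidden (parity, ΔL, ΔJ fail)
Total allowed: 2 of 8.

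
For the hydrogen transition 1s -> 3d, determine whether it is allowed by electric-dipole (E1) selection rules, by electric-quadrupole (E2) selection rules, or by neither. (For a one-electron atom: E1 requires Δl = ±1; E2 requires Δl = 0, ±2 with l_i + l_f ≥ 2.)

Δl = 2 − 0 = +2; l_i + l_f = 2.
E1 (Δl = ±1): not satisfied.
E2 (Δl = 0,±2, l_i+l_f ≥ 2): satisfied.

E2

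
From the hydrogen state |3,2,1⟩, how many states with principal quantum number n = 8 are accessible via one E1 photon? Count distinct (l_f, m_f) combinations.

5

E1 requires Δl = ±1, so l_f ∈ {1, 3}; with 0 ≤ l_f ≤ n_f−1 = 7, the allowed l_f values are {1, 3}.
For l_f = 1: m_f ∈ {m_i−1, m_i, m_i+1} ∩ [−1, 1] = {0, 1} → 2 states.
For l_f = 3: m_f ∈ {m_i−1, m_i, m_i+1} ∩ [−3, 3] = {0, 1, 2} → 3 states.
Total: 5.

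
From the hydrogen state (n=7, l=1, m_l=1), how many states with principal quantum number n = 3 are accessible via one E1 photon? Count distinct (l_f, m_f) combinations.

E1 requires Δl = ±1, so l_f ∈ {0, 2}; with 0 ≤ l_f ≤ n_f−1 = 2, the allowed l_f values are {0, 2}.
For l_f = 0: m_f ∈ {m_i−1, m_i, m_i+1} ∩ [−0, 0] = {0} → 1 state.
For l_f = 2: m_f ∈ {m_i−1, m_i, m_i+1} ∩ [−2, 2] = {0, 1, 2} → 3 states.
Total: 4.

4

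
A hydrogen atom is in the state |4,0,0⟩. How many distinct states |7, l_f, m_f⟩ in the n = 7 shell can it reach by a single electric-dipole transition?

3

E1 requires Δl = ±1, so l_f ∈ {-1, 1}; with 0 ≤ l_f ≤ n_f−1 = 6, the allowed l_f values are {1}.
For l_f = 1: m_f ∈ {m_i−1, m_i, m_i+1} ∩ [−1, 1] = {-1, 0, 1} → 3 states.
Total: 3.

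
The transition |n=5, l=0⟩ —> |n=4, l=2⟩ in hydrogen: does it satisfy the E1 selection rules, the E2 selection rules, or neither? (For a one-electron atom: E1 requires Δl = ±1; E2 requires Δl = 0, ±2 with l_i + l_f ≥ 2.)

Δl = 2 − 0 = +2; l_i + l_f = 2.
E1 (Δl = ±1): not satisfied.
E2 (Δl = 0,±2, l_i+l_f ≥ 2): satisfied.

E2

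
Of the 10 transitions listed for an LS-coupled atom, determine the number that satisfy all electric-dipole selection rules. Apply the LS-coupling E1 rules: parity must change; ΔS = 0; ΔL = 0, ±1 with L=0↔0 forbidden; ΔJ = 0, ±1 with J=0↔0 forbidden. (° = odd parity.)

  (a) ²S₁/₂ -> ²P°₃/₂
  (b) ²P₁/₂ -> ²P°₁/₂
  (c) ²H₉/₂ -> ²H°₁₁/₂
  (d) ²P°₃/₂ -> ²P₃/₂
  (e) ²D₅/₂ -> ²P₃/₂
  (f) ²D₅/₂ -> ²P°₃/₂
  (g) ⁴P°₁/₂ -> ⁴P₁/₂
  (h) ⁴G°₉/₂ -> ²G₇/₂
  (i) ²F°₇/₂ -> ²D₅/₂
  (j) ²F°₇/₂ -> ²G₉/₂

(a) allowed
(b) allowed
(c) allowed
(d) allowed
(e) forbidden (parity fails)
(f) allowed
(g) allowed
(h) forbidden (ΔS fails)
(i) allowed
(j) allowed
Total allowed: 8 of 10.

8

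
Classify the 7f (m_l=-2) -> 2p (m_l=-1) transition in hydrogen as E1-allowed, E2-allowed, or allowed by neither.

E2

Δl = 1 − 3 = -2; l_i + l_f = 4.
Δm_l = +1.
E1 (Δl = ±1, |Δm_l| ≤ 1): not satisfied.
E2 (Δl = 0,±2, l_i+l_f ≥ 2, |Δm_l| ≤ 2): satisfied.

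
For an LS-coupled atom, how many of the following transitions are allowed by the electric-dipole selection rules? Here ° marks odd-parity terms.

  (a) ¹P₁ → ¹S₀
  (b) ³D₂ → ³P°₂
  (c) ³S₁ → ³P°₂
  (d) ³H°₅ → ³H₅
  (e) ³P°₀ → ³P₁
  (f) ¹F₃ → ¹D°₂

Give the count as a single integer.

5

(a) forbidden (parity fails)
(b) allowed
(c) allowed
(d) allowed
(e) allowed
(f) allowed
Total allowed: 5 of 6.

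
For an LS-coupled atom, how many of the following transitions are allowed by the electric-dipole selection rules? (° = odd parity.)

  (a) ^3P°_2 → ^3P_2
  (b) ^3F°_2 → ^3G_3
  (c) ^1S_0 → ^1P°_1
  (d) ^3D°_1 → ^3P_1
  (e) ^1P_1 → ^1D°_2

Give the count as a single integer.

(a) allowed
(b) allowed
(c) allowed
(d) allowed
(e) allowed
Total allowed: 5 of 5.

5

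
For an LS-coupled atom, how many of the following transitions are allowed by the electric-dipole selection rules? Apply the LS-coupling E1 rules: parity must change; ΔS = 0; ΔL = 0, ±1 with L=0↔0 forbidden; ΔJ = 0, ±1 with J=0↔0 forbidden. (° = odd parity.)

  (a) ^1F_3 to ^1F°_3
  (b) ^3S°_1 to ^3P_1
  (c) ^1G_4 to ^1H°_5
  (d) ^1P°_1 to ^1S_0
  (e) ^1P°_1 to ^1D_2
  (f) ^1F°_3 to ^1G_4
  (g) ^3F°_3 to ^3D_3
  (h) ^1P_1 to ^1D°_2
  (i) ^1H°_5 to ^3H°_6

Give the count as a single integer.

8

(a) allowed
(b) allowed
(c) allowed
(d) allowed
(e) allowed
(f) allowed
(g) allowed
(h) allowed
(i) forbidden (parity, ΔS fail)
Total allowed: 8 of 9.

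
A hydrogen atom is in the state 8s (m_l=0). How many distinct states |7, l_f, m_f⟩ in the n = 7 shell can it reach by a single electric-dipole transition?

E1 requires Δl = ±1, so l_f ∈ {-1, 1}; with 0 ≤ l_f ≤ n_f−1 = 6, the allowed l_f values are {1}.
For l_f = 1: m_f ∈ {m_i−1, m_i, m_i+1} ∩ [−1, 1] = {-1, 0, 1} → 3 states.
Total: 3.

3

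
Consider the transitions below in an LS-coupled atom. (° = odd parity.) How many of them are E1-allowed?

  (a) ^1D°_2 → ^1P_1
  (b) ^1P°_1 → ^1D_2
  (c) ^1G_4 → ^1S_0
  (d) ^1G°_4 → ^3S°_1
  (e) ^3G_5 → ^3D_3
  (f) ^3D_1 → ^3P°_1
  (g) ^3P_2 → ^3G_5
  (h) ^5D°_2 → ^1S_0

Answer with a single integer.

(a) allowed
(b) allowed
(c) forbidden (parity, ΔL, ΔJ fail)
(d) forbidden (parity, ΔS, ΔL, ΔJ fail)
(e) forbidden (parity, ΔL, ΔJ fail)
(f) allowed
(g) forbidden (parity, ΔL, ΔJ fail)
(h) forbidden (ΔS, ΔL, ΔJ fail)
Total allowed: 3 of 8.

3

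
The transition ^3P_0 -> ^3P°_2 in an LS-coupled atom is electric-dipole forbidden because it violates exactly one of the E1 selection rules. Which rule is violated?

the ΔJ = 0, ±1 rule

Initial level: S=1, L=1, J=0, parity even. Final level: S=1, L=1, J=2, parity odd.
Parity must change: even → odd — passes.
ΔS = 0: S: 1 → 1 — passes.
ΔL = 0, ±1 (not L=0↔0): L: 1 → 1, ΔL = +0 — passes.
ΔJ = 0, ±1 (not J=0↔0): J: 0 → 2, ΔJ = +2 — fails.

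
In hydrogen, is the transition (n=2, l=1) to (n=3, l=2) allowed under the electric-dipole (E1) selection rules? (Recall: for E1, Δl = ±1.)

allowed

Initial l = 1, final l = 2, so Δl = +1. E1 requires Δl = ±1: satisfied.
All E1 selection rules are satisfied.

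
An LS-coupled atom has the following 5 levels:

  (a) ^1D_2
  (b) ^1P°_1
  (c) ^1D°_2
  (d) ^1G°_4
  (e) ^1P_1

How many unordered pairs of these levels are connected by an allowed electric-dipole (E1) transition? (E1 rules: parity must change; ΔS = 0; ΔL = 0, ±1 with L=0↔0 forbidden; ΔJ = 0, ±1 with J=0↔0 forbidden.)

4

(a)–(b): allowed.
(a)–(c): allowed.
(a)–(d): forbidden (ΔL, ΔJ).
(a)–(e): forbidden (parity).
(b)–(c): forbidden (parity).
(b)–(d): forbidden (parity, ΔL, ΔJ).
(b)–(e): allowed.
(c)–(d): forbidden (parity, ΔL, ΔJ).
(c)–(e): allowed.
(d)–(e): forbidden (ΔL, ΔJ).
Allowed pairs: 4 of 10.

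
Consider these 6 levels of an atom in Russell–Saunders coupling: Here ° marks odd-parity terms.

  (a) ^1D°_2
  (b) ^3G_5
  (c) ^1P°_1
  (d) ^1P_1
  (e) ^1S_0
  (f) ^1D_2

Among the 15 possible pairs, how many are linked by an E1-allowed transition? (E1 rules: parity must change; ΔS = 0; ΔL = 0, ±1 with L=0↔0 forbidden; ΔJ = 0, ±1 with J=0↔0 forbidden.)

(a)–(b): forbidden (ΔS, ΔL, ΔJ).
(a)–(c): forbidden (parity).
(a)–(d): allowed.
(a)–(e): forbidden (ΔL, ΔJ).
(a)–(f): allowed.
(b)–(c): forbidden (ΔS, ΔL, ΔJ).
(b)–(d): forbidden (parity, ΔS, ΔL, ΔJ).
(b)–(e): forbidden (parity, ΔS, ΔL, ΔJ).
(b)–(f): forbidden (parity, ΔS, ΔL, ΔJ).
(c)–(d): allowed.
(c)–(e): allowed.
(c)–(f): allowed.
(d)–(e): forbidden (parity).
(d)–(f): forbidden (parity).
(e)–(f): forbidden (parity, ΔL, ΔJ).
Allowed pairs: 5 of 15.

5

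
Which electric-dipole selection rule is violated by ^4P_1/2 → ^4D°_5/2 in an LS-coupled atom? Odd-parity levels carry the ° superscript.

Reading off the term symbols: S 3/2→3/2, L 1→2, J 1/2→5/2, parity even→odd.
ΔS = 0: S: 3/2 → 3/2 — passes.
ΔL = 0, ±1 (not L=0↔0): L: 1 → 2, ΔL = +1 — passes.
Parity must change: even → odd — passes.
ΔJ = 0, ±1 (not J=0↔0): J: 1/2 → 5/2, ΔJ = +2 — fails.

the ΔJ = 0, ±1 rule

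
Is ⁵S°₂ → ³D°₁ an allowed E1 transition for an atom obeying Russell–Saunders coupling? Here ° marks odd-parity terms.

Reading off the term symbols: S 2→1, L 0→2, J 2→1, parity odd→odd.
Parity must change: odd → odd — ✗.
ΔS = 0: S: 2 → 1 — ✗.
ΔL = 0, ±1 (not L=0↔0): L: 0 → 2, ΔL = +2 — ✗.
ΔJ = 0, ±1 (not J=0↔0): J: 2 → 1, ΔJ = -1 — ✓.
Rule(s) violated: parity, ΔS, ΔL.

forbidden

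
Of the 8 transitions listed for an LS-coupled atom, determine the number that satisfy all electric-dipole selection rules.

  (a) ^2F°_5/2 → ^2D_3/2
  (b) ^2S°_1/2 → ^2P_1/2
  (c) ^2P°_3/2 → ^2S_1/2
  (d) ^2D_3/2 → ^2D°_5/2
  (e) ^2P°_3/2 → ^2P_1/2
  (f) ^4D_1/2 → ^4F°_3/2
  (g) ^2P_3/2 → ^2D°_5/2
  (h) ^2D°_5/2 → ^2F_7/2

(a) allowed
(b) allowed
(c) allowed
(d) allowed
(e) allowed
(f) allowed
(g) allowed
(h) allowed
Total allowed: 8 of 8.

8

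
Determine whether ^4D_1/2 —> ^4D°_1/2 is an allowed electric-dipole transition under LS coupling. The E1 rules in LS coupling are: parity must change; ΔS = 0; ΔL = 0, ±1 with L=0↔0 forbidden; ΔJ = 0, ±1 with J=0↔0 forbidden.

allowed

Parity must change: even → odd — passes.
ΔS = 0: S: 3/2 → 3/2 — passes.
ΔL = 0, ±1 (not L=0↔0): L: 2 → 2, ΔL = +0 — passes.
ΔJ = 0, ±1 (not J=0↔0): J: 1/2 → 1/2, ΔJ = +0 — passes.
All four E1 rules are satisfied.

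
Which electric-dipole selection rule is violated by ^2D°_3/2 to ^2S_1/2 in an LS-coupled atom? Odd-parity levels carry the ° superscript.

the ΔL = 0, ±1 rule

Parity must change: odd → even — passes.
ΔS = 0: S: 1/2 → 1/2 — passes.
ΔL = 0, ±1 (not L=0↔0): L: 2 → 0, ΔL = -2 — fails.
ΔJ = 0, ±1 (not J=0↔0): J: 3/2 → 1/2, ΔJ = -1 — passes.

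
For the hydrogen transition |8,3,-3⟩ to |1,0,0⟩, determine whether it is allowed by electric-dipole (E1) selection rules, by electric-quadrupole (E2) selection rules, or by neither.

neither

Δl = 0 − 3 = -3; l_i + l_f = 3.
Δm_l = +3.
E1 (Δl = ±1, |Δm_l| ≤ 1): not satisfied.
E2 (Δl = 0,±2, l_i+l_f ≥ 2, |Δm_l| ≤ 2): not satisfied.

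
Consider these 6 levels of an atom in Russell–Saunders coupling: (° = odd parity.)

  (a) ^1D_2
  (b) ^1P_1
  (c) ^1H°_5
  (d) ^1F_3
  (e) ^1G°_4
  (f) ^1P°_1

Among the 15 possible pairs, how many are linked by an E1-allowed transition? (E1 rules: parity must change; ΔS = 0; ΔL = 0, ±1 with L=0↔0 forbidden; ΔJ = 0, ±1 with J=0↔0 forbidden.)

(a)–(b): forbidden (parity).
(a)–(c): forbidden (ΔL, ΔJ).
(a)–(d): forbidden (parity).
(a)–(e): forbidden (ΔL, ΔJ).
(a)–(f): allowed.
(b)–(c): forbidden (ΔL, ΔJ).
(b)–(d): forbidden (parity, ΔL, ΔJ).
(b)–(e): forbidden (ΔL, ΔJ).
(b)–(f): allowed.
(c)–(d): forbidden (ΔL, ΔJ).
(c)–(e): forbidden (parity).
(c)–(f): forbidden (parity, ΔL, ΔJ).
(d)–(e): allowed.
(d)–(f): forbidden (ΔL, ΔJ).
(e)–(f): forbidden (parity, ΔL, ΔJ).
Allowed pairs: 3 of 15.

3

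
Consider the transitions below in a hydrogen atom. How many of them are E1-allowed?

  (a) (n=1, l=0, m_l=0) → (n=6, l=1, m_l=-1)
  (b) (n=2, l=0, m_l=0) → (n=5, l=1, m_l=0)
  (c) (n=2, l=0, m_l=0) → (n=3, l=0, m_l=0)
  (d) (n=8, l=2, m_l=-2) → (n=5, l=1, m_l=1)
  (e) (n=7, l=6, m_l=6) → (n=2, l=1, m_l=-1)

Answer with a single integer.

2

(a) allowed
(b) allowed
(c) forbidden — Δl = +0 (E1 requires Δl = ±1)
(d) forbidden — Δm_l = +3 (E1 requires Δm_l = 0, ±1)
(e) forbidden — Δl = -5 (E1 requires Δl = ±1); Δm_l = -7 (E1 requires Δm_l = 0, ±1)
Total allowed: 2 of 5.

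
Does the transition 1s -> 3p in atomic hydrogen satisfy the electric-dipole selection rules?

allowed

Initial l = 0, final l = 1, so Δl = +1. E1 requires Δl = ±1: passes.
All E1 selection rules are satisfied.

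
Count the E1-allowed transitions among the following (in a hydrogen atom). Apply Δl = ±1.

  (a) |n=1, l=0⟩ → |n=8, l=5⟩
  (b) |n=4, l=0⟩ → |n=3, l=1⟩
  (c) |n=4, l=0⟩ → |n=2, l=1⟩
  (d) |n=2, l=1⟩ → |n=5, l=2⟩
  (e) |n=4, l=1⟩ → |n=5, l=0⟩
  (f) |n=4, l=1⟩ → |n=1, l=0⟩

(a) forbidden — Δl = +5 (E1 requires Δl = ±1)
(b) allowed
(c) allowed
(d) allowed
(e) allowed
(f) allowed
Total allowed: 5 of 6.

5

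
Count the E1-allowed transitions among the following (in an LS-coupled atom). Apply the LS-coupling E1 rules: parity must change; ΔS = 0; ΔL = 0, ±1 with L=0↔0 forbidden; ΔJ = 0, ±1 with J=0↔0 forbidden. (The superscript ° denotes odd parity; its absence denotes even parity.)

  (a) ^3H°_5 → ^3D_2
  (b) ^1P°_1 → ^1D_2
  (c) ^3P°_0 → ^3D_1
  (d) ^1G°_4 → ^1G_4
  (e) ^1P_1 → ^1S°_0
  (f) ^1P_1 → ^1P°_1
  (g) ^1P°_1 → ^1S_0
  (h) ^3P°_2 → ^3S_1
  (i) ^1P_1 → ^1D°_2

(a) forbidden (ΔL, ΔJ fail)
(b) allowed
(c) allowed
(d) allowed
(e) allowed
(f) allowed
(g) allowed
(h) allowed
(i) allowed
Total allowed: 8 of 9.

8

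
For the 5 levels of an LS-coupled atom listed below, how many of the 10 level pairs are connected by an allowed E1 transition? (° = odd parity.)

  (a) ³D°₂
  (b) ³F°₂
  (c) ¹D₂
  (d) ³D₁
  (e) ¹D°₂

3

(a)–(b): forbidden (parity).
(a)–(c): forbidden (ΔS).
(a)–(d): allowed.
(a)–(e): forbidden (parity, ΔS).
(b)–(c): forbidden (ΔS).
(b)–(d): allowed.
(b)–(e): forbidden (parity, ΔS).
(c)–(d): forbidden (parity, ΔS).
(c)–(e): allowed.
(d)–(e): forbidden (ΔS).
Allowed pairs: 3 of 10.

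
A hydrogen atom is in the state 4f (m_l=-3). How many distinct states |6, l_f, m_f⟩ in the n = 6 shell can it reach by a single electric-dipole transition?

E1 requires Δl = ±1, so l_f ∈ {2, 4}; with 0 ≤ l_f ≤ n_f−1 = 5, the allowed l_f values are {2, 4}.
For l_f = 2: m_f ∈ {m_i−1, m_i, m_i+1} ∩ [−2, 2] = {-2} → 1 state.
For l_f = 4: m_f ∈ {m_i−1, m_i, m_i+1} ∩ [−4, 4] = {-4, -3, -2} → 3 states.
Total: 4.

4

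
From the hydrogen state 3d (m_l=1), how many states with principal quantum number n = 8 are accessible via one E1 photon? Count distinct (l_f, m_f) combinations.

5

E1 requires Δl = ±1, so l_f ∈ {1, 3}; with 0 ≤ l_f ≤ n_f−1 = 7, the allowed l_f values are {1, 3}.
For l_f = 1: m_f ∈ {m_i−1, m_i, m_i+1} ∩ [−1, 1] = {0, 1} → 2 states.
For l_f = 3: m_f ∈ {m_i−1, m_i, m_i+1} ∩ [−3, 3] = {0, 1, 2} → 3 states.
Total: 5.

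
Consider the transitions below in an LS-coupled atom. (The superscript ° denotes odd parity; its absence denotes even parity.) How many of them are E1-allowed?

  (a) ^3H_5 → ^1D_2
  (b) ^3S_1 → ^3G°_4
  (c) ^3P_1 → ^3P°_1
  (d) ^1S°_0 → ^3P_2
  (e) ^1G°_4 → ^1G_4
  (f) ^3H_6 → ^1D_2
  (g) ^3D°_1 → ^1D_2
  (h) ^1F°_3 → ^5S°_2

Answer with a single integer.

(a) forbidden (parity, ΔS, ΔL, ΔJ fail)
(b) forbidden (ΔL, ΔJ fail)
(c) allowed
(d) forbidden (ΔS, ΔJ fail)
(e) allowed
(f) forbidden (parity, ΔS, ΔL, ΔJ fail)
(g) forbidden (ΔS fails)
(h) forbidden (parity, ΔS, ΔL fail)
Total allowed: 2 of 8.

2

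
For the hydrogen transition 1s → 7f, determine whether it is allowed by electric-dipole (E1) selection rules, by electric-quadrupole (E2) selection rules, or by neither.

neither

Δl = 3 − 0 = +3; l_i + l_f = 3.
E1 (Δl = ±1): not satisfied.
E2 (Δl = 0,±2, l_i+l_f ≥ 2): not satisfied.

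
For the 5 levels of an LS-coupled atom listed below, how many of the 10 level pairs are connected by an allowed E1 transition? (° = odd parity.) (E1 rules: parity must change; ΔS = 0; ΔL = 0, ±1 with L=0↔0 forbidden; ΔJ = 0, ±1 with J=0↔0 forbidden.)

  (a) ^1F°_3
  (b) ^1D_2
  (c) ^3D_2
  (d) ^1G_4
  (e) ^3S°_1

(a)–(b): allowed.
(a)–(c): forbidden (ΔS).
(a)–(d): allowed.
(a)–(e): forbidden (parity, ΔS, ΔL, ΔJ).
(b)–(c): forbidden (parity, ΔS).
(b)–(d): forbidden (parity, ΔL, ΔJ).
(b)–(e): forbidden (ΔS, ΔL).
(c)–(d): forbidden (parity, ΔS, ΔL, ΔJ).
(c)–(e): forbidden (ΔL).
(d)–(e): forbidden (ΔS, ΔL, ΔJ).
Allowed pairs: 2 of 10.

2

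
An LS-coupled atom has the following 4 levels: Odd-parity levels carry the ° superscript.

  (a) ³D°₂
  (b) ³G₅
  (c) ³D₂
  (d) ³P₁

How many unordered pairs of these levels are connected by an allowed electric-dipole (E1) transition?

(a)–(b): forbidden (ΔL, ΔJ).
(a)–(c): allowed.
(a)–(d): allowed.
(b)–(c): forbidden (parity, ΔL, ΔJ).
(b)–(d): forbidden (parity, ΔL, ΔJ).
(c)–(d): forbidden (parity).
Allowed pairs: 2 of 6.

2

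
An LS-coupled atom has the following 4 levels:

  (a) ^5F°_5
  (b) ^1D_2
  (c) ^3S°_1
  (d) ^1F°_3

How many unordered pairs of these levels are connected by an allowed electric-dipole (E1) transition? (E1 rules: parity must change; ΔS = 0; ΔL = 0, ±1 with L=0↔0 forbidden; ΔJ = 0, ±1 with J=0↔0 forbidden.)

(a)–(b): forbidden (ΔS, ΔJ).
(a)–(c): forbidden (parity, ΔS, ΔL, ΔJ).
(a)–(d): forbidden (parity, ΔS, ΔJ).
(b)–(c): forbidden (ΔS, ΔL).
(b)–(d): allowed.
(c)–(d): forbidden (parity, ΔS, ΔL, ΔJ).
Allowed pairs: 1 of 6.

1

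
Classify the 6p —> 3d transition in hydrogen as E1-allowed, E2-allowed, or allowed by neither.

E1

Δl = 2 − 1 = +1; l_i + l_f = 3.
E1 (Δl = ±1): satisfied.
E2 (Δl = 0,±2, l_i+l_f ≥ 2): not satisfied.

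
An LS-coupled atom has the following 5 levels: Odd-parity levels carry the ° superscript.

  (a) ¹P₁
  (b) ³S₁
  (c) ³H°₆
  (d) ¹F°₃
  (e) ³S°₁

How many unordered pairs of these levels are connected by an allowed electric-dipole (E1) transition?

(a)–(b): forbidden (parity, ΔS).
(a)–(c): forbidden (ΔS, ΔL, ΔJ).
(a)–(d): forbidden (ΔL, ΔJ).
(a)–(e): forbidden (ΔS).
(b)–(c): forbidden (ΔL, ΔJ).
(b)–(d): forbidden (ΔS, ΔL, ΔJ).
(b)–(e): forbidden (ΔL).
(c)–(d): forbidden (parity, ΔS, ΔL, ΔJ).
(c)–(e): forbidden (parity, ΔL, ΔJ).
(d)–(e): forbidden (parity, ΔS, ΔL, ΔJ).
Allowed pairs: 0 of 10.

0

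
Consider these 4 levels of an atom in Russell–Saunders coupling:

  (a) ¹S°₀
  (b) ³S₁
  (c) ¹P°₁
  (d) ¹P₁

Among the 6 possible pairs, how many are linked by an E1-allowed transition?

(a)–(b): forbidden (ΔS, ΔL).
(a)–(c): forbidden (parity).
(a)–(d): allowed.
(b)–(c): forbidden (ΔS).
(b)–(d): forbidden (parity, ΔS).
(c)–(d): allowed.
Allowed pairs: 2 of 6.

2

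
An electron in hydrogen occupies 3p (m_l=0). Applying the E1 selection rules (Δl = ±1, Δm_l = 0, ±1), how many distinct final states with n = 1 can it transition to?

E1 requires Δl = ±1, so l_f ∈ {0, 2}; with 0 ≤ l_f ≤ n_f−1 = 0, the allowed l_f values are {0}.
For l_f = 0: m_f ∈ {m_i−1, m_i, m_i+1} ∩ [−0, 0] = {0} → 1 state.
Total: 1.

1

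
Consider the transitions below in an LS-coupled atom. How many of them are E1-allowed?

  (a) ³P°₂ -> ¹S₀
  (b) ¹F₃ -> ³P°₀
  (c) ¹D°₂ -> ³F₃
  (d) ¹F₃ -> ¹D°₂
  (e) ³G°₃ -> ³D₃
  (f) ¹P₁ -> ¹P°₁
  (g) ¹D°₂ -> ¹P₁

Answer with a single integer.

(a) forbidden (ΔS, ΔJ fail)
(b) forbidden (ΔS, ΔL, ΔJ fail)
(c) forbidden (ΔS fails)
(d) allowed
(e) forbidden (ΔL fails)
(f) allowed
(g) allowed
Total allowed: 3 of 7.

3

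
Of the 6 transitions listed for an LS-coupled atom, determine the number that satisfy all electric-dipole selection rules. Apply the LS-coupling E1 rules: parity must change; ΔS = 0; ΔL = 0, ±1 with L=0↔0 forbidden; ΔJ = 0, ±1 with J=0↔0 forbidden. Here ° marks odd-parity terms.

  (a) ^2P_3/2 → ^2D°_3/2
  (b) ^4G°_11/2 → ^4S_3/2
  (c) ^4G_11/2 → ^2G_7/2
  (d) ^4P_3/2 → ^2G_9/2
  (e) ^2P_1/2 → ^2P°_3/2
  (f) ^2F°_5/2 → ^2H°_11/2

(a) allowed
(b) forbidden (ΔL, ΔJ fail)
(c) forbidden (parity, ΔS, ΔJ fail)
(d) forbidden (parity, ΔS, ΔL, ΔJ fail)
(e) allowed
(f) forbidden (parity, ΔL, ΔJ fail)
Total allowed: 2 of 6.

2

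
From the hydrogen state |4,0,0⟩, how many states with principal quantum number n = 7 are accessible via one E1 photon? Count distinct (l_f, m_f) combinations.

E1 requires Δl = ±1, so l_f ∈ {-1, 1}; with 0 ≤ l_f ≤ n_f−1 = 6, the allowed l_f values are {1}.
For l_f = 1: m_f ∈ {m_i−1, m_i, m_i+1} ∩ [−1, 1] = {-1, 0, 1} → 3 states.
Total: 3.

3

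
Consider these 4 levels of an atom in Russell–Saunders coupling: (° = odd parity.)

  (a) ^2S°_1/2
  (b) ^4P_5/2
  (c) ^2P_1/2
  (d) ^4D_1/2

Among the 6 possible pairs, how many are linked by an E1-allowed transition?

(a)–(b): forbidden (ΔS, ΔJ).
(a)–(c): allowed.
(a)–(d): forbidden (ΔS, ΔL).
(b)–(c): forbidden (parity, ΔS, ΔJ).
(b)–(d): forbidden (parity, ΔJ).
(c)–(d): forbidden (parity, ΔS).
Allowed pairs: 1 of 6.

1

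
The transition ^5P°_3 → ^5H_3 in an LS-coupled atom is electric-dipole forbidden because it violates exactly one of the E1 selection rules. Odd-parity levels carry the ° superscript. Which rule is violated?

Initial level: S=2, L=1, J=3, parity odd. Final level: S=2, L=5, J=3, parity even.
ΔS = 0: S: 2 → 2 — satisfied.
Parity must change: odd → even — satisfied.
ΔL = 0, ±1 (not L=0↔0): L: 1 → 5, ΔL = +4 — violated.
ΔJ = 0, ±1 (not J=0↔0): J: 3 → 3, ΔJ = +0 — satisfied.

the ΔL = 0, ±1 rule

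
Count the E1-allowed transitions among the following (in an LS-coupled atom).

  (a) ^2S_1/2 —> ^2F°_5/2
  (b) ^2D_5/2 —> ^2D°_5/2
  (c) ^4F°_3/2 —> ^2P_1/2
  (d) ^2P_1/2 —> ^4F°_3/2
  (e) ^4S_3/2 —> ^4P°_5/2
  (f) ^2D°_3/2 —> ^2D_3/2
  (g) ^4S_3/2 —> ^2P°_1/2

(a) forbidden (ΔL, ΔJ fail)
(b) allowed
(c) forbidden (ΔS, ΔL fail)
(d) forbidden (ΔS, ΔL fail)
(e) allowed
(f) allowed
(g) forbidden (ΔS fails)
Total allowed: 3 of 7.

3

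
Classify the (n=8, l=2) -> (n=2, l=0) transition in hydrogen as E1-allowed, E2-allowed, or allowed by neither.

Δl = 0 − 2 = -2; l_i + l_f = 2.
E1 (Δl = ±1): not satisfied.
E2 (Δl = 0,±2, l_i+l_f ≥ 2): satisfied.

E2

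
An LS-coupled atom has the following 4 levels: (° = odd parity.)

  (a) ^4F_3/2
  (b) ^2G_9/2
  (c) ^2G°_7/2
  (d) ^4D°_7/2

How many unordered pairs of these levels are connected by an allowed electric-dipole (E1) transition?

1

(a)–(b): forbidden (parity, ΔS, ΔJ).
(a)–(c): forbidden (ΔS, ΔJ).
(a)–(d): forbidden (ΔJ).
(b)–(c): allowed.
(b)–(d): forbidden (ΔS, ΔL).
(c)–(d): forbidden (parity, ΔS, ΔL).
Allowed pairs: 1 of 6.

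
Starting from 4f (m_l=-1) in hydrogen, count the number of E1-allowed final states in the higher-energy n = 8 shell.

E1 requires Δl = ±1, so l_f ∈ {2, 4}; with 0 ≤ l_f ≤ n_f−1 = 7, the allowed l_f values are {2, 4}.
For l_f = 2: m_f ∈ {m_i−1, m_i, m_i+1} ∩ [−2, 2] = {-2, -1, 0} → 3 states.
For l_f = 4: m_f ∈ {m_i−1, m_i, m_i+1} ∩ [−4, 4] = {-2, -1, 0} → 3 states.
Total: 6.

6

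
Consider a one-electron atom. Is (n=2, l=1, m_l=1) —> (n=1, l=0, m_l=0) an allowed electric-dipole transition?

Initial l = 1, final l = 0, so Δl = -1. E1 requires Δl = ±1: ok.
m_l: 1 → 0 (Δm_l = -1). |Δm_l| ≤ 1 ok.
All E1 selection rules are satisfied.

allowed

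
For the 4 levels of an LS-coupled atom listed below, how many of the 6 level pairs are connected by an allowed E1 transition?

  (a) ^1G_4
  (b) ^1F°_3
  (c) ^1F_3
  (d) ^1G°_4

4

(a)–(b): allowed.
(a)–(c): forbidden (parity).
(a)–(d): allowed.
(b)–(c): allowed.
(b)–(d): forbidden (parity).
(c)–(d): allowed.
Allowed pairs: 4 of 6.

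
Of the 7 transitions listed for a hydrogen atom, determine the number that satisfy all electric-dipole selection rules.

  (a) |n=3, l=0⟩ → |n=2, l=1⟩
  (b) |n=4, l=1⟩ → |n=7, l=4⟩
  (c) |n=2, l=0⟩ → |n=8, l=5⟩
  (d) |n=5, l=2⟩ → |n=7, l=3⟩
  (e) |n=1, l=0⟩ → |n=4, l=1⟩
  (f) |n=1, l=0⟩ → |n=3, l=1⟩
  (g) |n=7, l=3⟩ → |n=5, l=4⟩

(a) allowed
(b) forbidden — Δl = +3 (E1 requires Δl = ±1)
(c) forbidden — Δl = +5 (E1 requires Δl = ±1)
(d) allowed
(e) allowed
(f) allowed
(g) allowed
Total allowed: 5 of 7.

5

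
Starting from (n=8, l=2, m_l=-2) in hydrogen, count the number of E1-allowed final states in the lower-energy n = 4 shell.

E1 requires Δl = ±1, so l_f ∈ {1, 3}; with 0 ≤ l_f ≤ n_f−1 = 3, the allowed l_f values are {1, 3}.
For l_f = 1: m_f ∈ {m_i−1, m_i, m_i+1} ∩ [−1, 1] = {-1} → 1 state.
For l_f = 3: m_f ∈ {m_i−1, m_i, m_i+1} ∩ [−3, 3] = {-3, -2, -1} → 3 states.
Total: 4.

4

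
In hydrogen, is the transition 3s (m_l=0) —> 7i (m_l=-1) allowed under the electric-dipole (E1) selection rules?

forbidden

l: 0 → 6 (Δl = +6). Δl = ±1 ✗.
m_l: 0 → -1 (Δm_l = -1). |Δm_l| ≤ 1 ✓.
The transition is electric-dipole forbidden.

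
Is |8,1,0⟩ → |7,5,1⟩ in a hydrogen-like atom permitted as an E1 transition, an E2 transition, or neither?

Δl = 5 − 1 = +4; l_i + l_f = 6.
Δm_l = +1.
E1 (Δl = ±1, |Δm_l| ≤ 1): not satisfied.
E2 (Δl = 0,±2, l_i+l_f ≥ 2, |Δm_l| ≤ 2): not satisfied.

neither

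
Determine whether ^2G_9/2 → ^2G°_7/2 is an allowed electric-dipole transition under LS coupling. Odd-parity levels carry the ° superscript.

allowed

Parity must change: even → odd — ok.
ΔS = 0: S: 1/2 → 1/2 — ok.
ΔL = 0, ±1 (not L=0↔0): L: 4 → 4, ΔL = +0 — ok.
ΔJ = 0, ±1 (not J=0↔0): J: 9/2 → 7/2, ΔJ = -1 — ok.
All four E1 rules are satisfied.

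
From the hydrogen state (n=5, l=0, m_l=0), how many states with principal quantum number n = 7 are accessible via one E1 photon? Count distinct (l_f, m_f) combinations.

E1 requires Δl = ±1, so l_f ∈ {-1, 1}; with 0 ≤ l_f ≤ n_f−1 = 6, the allowed l_f values are {1}.
For l_f = 1: m_f ∈ {m_i−1, m_i, m_i+1} ∩ [−1, 1] = {-1, 0, 1} → 3 states.
Total: 3.

3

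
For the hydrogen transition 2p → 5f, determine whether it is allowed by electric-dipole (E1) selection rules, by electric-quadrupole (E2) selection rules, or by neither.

Δl = 3 − 1 = +2; l_i + l_f = 4.
E1 (Δl = ±1): not satisfied.
E2 (Δl = 0,±2, l_i+l_f ≥ 2): satisfied.

E2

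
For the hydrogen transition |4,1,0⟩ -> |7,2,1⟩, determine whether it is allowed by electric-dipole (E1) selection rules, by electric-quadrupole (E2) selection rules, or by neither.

Δl = 2 − 1 = +1; l_i + l_f = 3.
Δm_l = +1.
E1 (Δl = ±1, |Δm_l| ≤ 1): satisfied.
E2 (Δl = 0,±2, l_i+l_f ≥ 2, |Δm_l| ≤ 2): not satisfied.

E1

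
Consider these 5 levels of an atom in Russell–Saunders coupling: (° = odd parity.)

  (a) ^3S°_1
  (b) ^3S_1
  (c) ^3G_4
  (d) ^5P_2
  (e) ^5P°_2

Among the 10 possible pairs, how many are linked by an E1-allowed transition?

(a)–(b): forbidden (ΔL).
(a)–(c): forbidden (ΔL, ΔJ).
(a)–(d): forbidden (ΔS).
(a)–(e): forbidden (parity, ΔS).
(b)–(c): forbidden (parity, ΔL, ΔJ).
(b)–(d): forbidden (parity, ΔS).
(b)–(e): forbidden (ΔS).
(c)–(d): forbidden (parity, ΔS, ΔL, ΔJ).
(c)–(e): forbidden (ΔS, ΔL, ΔJ).
(d)–(e): allowed.
Allowed pairs: 1 of 10.

1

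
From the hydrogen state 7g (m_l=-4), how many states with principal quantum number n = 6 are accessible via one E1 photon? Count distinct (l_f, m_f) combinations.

4

E1 requires Δl = ±1, so l_f ∈ {3, 5}; with 0 ≤ l_f ≤ n_f−1 = 5, the allowed l_f values are {3, 5}.
For l_f = 3: m_f ∈ {m_i−1, m_i, m_i+1} ∩ [−3, 3] = {-3} → 1 state.
For l_f = 5: m_f ∈ {m_i−1, m_i, m_i+1} ∩ [−5, 5] = {-5, -4, -3} → 3 states.
Total: 4.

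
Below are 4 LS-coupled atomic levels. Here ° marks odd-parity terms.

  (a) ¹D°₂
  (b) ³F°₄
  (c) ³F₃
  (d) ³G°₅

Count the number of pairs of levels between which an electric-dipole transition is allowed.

(a)–(b): forbidden (parity, ΔS, ΔJ).
(a)–(c): forbidden (ΔS).
(a)–(d): forbidden (parity, ΔS, ΔL, ΔJ).
(b)–(c): allowed.
(b)–(d): forbidden (parity).
(c)–(d): forbidden (ΔJ).
Allowed pairs: 1 of 6.

1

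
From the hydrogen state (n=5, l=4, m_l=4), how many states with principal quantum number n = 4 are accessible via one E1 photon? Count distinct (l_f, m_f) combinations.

E1 requires Δl = ±1, so l_f ∈ {3, 5}; with 0 ≤ l_f ≤ n_f−1 = 3, the allowed l_f values are {3}.
For l_f = 3: m_f ∈ {m_i−1, m_i, m_i+1} ∩ [−3, 3] = {3} → 1 state.
Total: 1.

1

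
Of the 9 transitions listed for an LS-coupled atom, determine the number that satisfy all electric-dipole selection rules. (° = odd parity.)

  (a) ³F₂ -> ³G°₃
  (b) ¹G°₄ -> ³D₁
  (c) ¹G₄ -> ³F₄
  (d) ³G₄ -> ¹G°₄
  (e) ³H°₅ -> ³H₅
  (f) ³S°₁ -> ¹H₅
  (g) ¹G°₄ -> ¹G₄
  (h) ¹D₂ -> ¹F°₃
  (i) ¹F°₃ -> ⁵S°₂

(a) allowed
(b) forbidden (ΔS, ΔL, ΔJ fail)
(c) forbidden (parity, ΔS fail)
(d) forbidden (ΔS fails)
(e) allowed
(f) forbidden (ΔS, ΔL, ΔJ fail)
(g) allowed
(h) allowed
(i) forbidden (parity, ΔS, ΔL fail)
Total allowed: 4 of 9.

4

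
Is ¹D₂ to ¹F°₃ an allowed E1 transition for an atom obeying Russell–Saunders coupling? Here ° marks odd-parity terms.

allowed

Reading off the term symbols: S 0→0, L 2→3, J 2→3, parity even→odd.
Parity must change: even → odd — satisfied.
ΔS = 0: S: 0 → 0 — satisfied.
ΔL = 0, ±1 (not L=0↔0): L: 2 → 3, ΔL = +1 — satisfied.
ΔJ = 0, ±1 (not J=0↔0): J: 2 → 3, ΔJ = +1 — satisfied.
All four E1 rules are satisfied.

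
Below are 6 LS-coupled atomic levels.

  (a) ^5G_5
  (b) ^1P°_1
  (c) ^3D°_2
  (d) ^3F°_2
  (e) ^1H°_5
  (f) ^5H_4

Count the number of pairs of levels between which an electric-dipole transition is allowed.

0

(a)–(b): forbidden (ΔS, ΔL, ΔJ).
(a)–(c): forbidden (ΔS, ΔL, ΔJ).
(a)–(d): forbidden (ΔS, ΔJ).
(a)–(e): forbidden (ΔS).
(a)–(f): forbidden (parity).
(b)–(c): forbidden (parity, ΔS).
(b)–(d): forbidden (parity, ΔS, ΔL).
(b)–(e): forbidden (parity, ΔL, ΔJ).
(b)–(f): forbidden (ΔS, ΔL, ΔJ).
(c)–(d): forbidden (parity).
(c)–(e): forbidden (parity, ΔS, ΔL, ΔJ).
(c)–(f): forbidden (ΔS, ΔL, ΔJ).
(d)–(e): forbidden (parity, ΔS, ΔL, ΔJ).
(d)–(f): forbidden (ΔS, ΔL, ΔJ).
(e)–(f): forbidden (ΔS).
Allowed pairs: 0 of 15.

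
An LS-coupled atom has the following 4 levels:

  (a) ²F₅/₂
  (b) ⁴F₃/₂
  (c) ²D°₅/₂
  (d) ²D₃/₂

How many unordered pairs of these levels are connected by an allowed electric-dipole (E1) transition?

(a)–(b): forbidden (parity, ΔS).
(a)–(c): allowed.
(a)–(d): forbidden (parity).
(b)–(c): forbidden (ΔS).
(b)–(d): forbidden (parity, ΔS).
(c)–(d): allowed.
Allowed pairs: 2 of 6.

2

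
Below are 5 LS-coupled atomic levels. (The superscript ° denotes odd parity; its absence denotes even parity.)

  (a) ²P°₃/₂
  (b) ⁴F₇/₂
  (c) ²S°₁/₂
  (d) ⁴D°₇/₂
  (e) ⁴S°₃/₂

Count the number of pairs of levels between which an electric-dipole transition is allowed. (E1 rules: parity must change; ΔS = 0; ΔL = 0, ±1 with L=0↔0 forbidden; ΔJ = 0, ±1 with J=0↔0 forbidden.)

1

(a)–(b): forbidden (ΔS, ΔL, ΔJ).
(a)–(c): forbidden (parity).
(a)–(d): forbidden (parity, ΔS, ΔJ).
(a)–(e): forbidden (parity, ΔS).
(b)–(c): forbidden (ΔS, ΔL, ΔJ).
(b)–(d): allowed.
(b)–(e): forbidden (ΔL, ΔJ).
(c)–(d): forbidden (parity, ΔS, ΔL, ΔJ).
(c)–(e): forbidden (parity, ΔS, ΔL).
(d)–(e): forbidden (parity, ΔL, ΔJ).
Allowed pairs: 1 of 10.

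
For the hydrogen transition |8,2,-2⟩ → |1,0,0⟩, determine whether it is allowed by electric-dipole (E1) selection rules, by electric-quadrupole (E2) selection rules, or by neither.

Δl = 0 − 2 = -2; l_i + l_f = 2.
Δm_l = +2.
E1 (Δl = ±1, |Δm_l| ≤ 1): not satisfied.
E2 (Δl = 0,±2, l_i+l_f ≥ 2, |Δm_l| ≤ 2): satisfied.

E2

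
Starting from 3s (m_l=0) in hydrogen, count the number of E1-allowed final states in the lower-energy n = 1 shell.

E1 requires l_f ∈ {-1, 1}, but neither lies in [0, 0], so no final state is reachable.
Total: 0.

0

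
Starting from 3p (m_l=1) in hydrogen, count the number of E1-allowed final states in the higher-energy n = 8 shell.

4

E1 requires Δl = ±1, so l_f ∈ {0, 2}; with 0 ≤ l_f ≤ n_f−1 = 7, the allowed l_f values are {0, 2}.
For l_f = 0: m_f ∈ {m_i−1, m_i, m_i+1} ∩ [−0, 0] = {0} → 1 state.
For l_f = 2: m_f ∈ {m_i−1, m_i, m_i+1} ∩ [−2, 2] = {0, 1, 2} → 3 states.
Total: 4.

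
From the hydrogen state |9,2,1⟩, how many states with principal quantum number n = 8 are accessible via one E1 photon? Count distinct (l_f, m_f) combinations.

E1 requires Δl = ±1, so l_f ∈ {1, 3}; with 0 ≤ l_f ≤ n_f−1 = 7, the allowed l_f values are {1, 3}.
For l_f = 1: m_f ∈ {m_i−1, m_i, m_i+1} ∩ [−1, 1] = {0, 1} → 2 states.
For l_f = 3: m_f ∈ {m_i−1, m_i, m_i+1} ∩ [−3, 3] = {0, 1, 2} → 3 states.
Total: 5.

5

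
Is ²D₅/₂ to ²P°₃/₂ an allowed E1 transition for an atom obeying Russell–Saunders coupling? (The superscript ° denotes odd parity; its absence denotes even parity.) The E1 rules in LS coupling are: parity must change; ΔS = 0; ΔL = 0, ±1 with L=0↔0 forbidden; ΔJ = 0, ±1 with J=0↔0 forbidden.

allowed

ΔS = 0: S: 1/2 → 1/2 — ✓.
Parity must change: even → odd — ✓.
ΔJ = 0, ±1 (not J=0↔0): J: 5/2 → 3/2, ΔJ = -1 — ✓.
ΔL = 0, ±1 (not L=0↔0): L: 2 → 1, ΔL = -1 — ✓.
All four E1 rules are satisfied.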